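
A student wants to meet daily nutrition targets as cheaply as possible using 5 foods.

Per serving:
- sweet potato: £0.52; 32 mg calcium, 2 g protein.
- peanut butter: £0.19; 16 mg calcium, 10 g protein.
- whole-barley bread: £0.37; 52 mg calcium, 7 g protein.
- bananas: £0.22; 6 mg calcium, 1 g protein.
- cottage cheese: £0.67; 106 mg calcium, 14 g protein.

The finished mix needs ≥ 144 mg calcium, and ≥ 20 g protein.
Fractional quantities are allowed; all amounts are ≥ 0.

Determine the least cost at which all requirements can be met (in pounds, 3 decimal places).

Treat it as an LP. Let x1 = servings of sweet potato, x2 = servings of peanut butter, x3 = servings of whole-barley bread, x4 = servings of bananas, x5 = servings of cottage cheese.
Minimize 0.52x1 + 0.19x2 + 0.37x3 + 0.22x4 + 0.67x5 subject to:
  32x1 + 16x2 + 52x3 + 6x4 + 106x5 ≥ 144   (calcium)
  2x1 + 10x2 + 7x3 + 1x4 + 14x5 ≥ 20   (protein)
  x1, x2, x3, x4, x5 ≥ 0.
The cheapest feasible vertex uses only peanut butter, cottage cheese; sweet potato, whole-barley bread, bananas are not used. There the calcium and protein constraints are tight.
Optimal quantities: peanut butter = 0.1244 servings, cottage cheese = 1.34 servings.
Total cost: 0.19·0.1244 + 0.67·1.34 = 0.92144.

£0.921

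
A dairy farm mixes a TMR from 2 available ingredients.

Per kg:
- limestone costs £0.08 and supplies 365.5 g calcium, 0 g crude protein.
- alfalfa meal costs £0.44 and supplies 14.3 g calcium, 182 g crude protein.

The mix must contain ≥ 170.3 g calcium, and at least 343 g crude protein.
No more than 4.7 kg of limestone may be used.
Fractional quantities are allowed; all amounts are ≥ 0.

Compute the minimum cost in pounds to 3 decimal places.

£0.861

Let x1 = kg of limestone, x2 = kg of alfalfa meal.
min 0.08x1 + 0.44x2 with:
  365.5x1 + 14.3x2 ≥ 170.3   (calcium)
  182x2 ≥ 343   (crude protein)
  x1 ≤ 4.7
  x1, x2 ≥ 0.
Both inputs are positive at the optimum. Binding constraints: calcium and crude protein.
So limestone = 0.3922 kg, alfalfa meal = 1.885 kg.
Total cost: 0.08·0.3922 + 0.44·1.885 = 0.86078.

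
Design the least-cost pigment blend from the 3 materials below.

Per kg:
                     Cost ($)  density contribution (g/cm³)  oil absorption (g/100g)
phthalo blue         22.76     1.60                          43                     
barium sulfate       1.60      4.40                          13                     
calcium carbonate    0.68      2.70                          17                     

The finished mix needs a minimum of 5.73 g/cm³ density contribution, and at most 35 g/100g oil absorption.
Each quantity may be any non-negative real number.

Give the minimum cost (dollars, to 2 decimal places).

$1.48

Let x1 = kg of phthalo blue, x2 = kg of barium sulfate, x3 = kg of calcium carbonate.
min 22.76x1 + 1.6x2 + 0.68x3 subject to:
  1.6x1 + 4.4x2 + 2.7x3 ≥ 5.73   (density contribution)
  43x1 + 13x2 + 17x3 ≤ 35   (oil absorption)
  x1, x2, x3 ≥ 0.
The minimum-cost mix takes nothing from phthalo blue — only barium sulfate, calcium carbonate. There the density contribution and oil absorption constraints are tight.
Solving gives x2 = 0.0733, x3 = 2.003.
Cost = 1.6·0.0733 + 0.68·2.003 = 1.4793.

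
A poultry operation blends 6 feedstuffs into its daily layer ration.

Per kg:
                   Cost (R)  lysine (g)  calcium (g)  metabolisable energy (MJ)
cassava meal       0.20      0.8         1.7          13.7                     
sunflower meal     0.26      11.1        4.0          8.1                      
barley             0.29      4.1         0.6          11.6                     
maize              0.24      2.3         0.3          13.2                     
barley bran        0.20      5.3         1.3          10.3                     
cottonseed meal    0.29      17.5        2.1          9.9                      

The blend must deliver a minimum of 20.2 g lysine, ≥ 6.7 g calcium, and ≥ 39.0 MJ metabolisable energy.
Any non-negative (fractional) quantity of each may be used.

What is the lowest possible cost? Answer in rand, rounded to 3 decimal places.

R0.743

Treat it as an LP. Let x1 = kg of cassava meal, x2 = kg of sunflower meal, x3 = kg of barley, x4 = kg of maize, x5 = kg of barley bran, x6 = kg of cottonseed meal.
Minimize 0.2x1 + 0.26x2 + 0.29x3 + 0.24x4 + 0.2x5 + 0.29x6 with:
  0.8x1 + 11.1x2 + 4.1x3 + 2.3x4 + 5.3x5 + 17.5x6 ≥ 20.2   (lysine)
  1.7x1 + 4x2 + 0.6x3 + 0.3x4 + 1.3x5 + 2.1x6 ≥ 6.7   (calcium)
  13.7x1 + 8.1x2 + 11.6x3 + 13.2x4 + 10.3x5 + 9.9x6 ≥ 39   (metabolisable energy)
  x1, x2, x3, x4, x5, x6 ≥ 0.
The cheapest feasible vertex uses only cassava meal, sunflower meal, cottonseed meal; barley, maize, barley bran are not used. The lysine, calcium, metabolisable energy requirements are met with equality.
Solving gives x1 = 2.029, x2 = 0.383, x6 = 0.8186.
Hence cost = 0.2·2.029 + 0.26·0.383 + 0.29·0.8186 = R0.74277.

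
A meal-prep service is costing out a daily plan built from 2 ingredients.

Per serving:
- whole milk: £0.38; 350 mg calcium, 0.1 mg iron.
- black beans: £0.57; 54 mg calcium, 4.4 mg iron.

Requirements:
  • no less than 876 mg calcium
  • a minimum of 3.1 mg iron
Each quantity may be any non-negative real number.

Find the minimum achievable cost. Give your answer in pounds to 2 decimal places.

£1.28

Set it up as a linear program. Let x1 = servings of whole milk, x2 = servings of black beans.
min 0.38x1 + 0.57x2 subject to:
  350x1 + 54x2 ≥ 876   (calcium)
  0.1x1 + 4.4x2 ≥ 3.1   (iron)
  x1, x2 ≥ 0.
Both inputs are positive at the optimum. There the calcium and iron constraints are tight.
Optimal quantities: whole milk = 2.403 servings, black beans = 0.6499 servings.
Hence cost = 0.38·2.403 + 0.57·0.6499 = £1.2836.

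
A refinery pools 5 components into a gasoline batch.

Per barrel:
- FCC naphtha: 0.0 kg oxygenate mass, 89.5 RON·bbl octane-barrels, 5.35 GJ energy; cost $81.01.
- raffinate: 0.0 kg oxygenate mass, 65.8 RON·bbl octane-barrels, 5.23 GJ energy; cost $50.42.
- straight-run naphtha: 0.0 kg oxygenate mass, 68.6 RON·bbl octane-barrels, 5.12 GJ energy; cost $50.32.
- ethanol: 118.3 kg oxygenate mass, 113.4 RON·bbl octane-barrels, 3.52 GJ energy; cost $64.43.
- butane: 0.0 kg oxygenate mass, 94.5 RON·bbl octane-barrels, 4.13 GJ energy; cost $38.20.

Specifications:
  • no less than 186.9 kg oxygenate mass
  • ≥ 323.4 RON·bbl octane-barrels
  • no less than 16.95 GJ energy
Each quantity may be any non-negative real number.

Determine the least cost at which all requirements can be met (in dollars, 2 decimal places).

Let x1 = barrels of FCC naphtha, x2 = barrels of raffinate, x3 = barrels of straight-run naphtha, x4 = barrels of ethanol, x5 = barrels of butane.
min 81.01x1 + 50.42x2 + 50.32x3 + 64.43x4 + 38.2x5 s.t.:
  118.3x4 ≥ 186.9   (oxygenate mass)
  89.5x1 + 65.8x2 + 68.6x3 + 113.4x4 + 94.5x5 ≥ 323.4   (octane-barrels)
  5.35x1 + 5.23x2 + 5.12x3 + 3.52x4 + 4.13x5 ≥ 16.95   (energy)
  x1, x2, x3, x4, x5 ≥ 0.
At the optimum only ethanol, butane are positive (FCC naphtha, raffinate, straight-run naphtha = 0). Binding constraints: oxygenate mass and energy.
Solving gives x4 = 1.5799, x5 = 2.7576.
Hence cost = 64.43·1.5799 + 38.2·2.7576 = $207.1333.

$207.13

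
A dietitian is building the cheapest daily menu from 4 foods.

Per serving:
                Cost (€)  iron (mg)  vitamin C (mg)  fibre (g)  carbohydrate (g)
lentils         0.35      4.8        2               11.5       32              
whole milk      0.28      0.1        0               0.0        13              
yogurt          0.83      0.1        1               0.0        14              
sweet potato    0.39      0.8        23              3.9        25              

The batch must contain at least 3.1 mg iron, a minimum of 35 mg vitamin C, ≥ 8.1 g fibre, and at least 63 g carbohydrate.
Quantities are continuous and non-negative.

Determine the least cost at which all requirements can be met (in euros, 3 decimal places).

€0.858

This is a linear program. Let x1 = servings of lentils, x2 = servings of whole milk, x3 = servings of yogurt, x4 = servings of sweet potato.
min 0.35x1 + 0.28x2 + 0.83x3 + 0.39x4 with:
  4.8x1 + 0.1x2 + 0.1x3 + 0.8x4 ≥ 3.1   (iron)
  2x1 + 1x3 + 23x4 ≥ 35   (vitamin C)
  11.5x1 + 3.9x4 ≥ 8.1   (fibre)
  32x1 + 13x2 + 14x3 + 25x4 ≥ 63   (carbohydrate)
  x1, x2, x3, x4 ≥ 0.
At the optimum only lentils, sweet potato are positive (whole milk, yogurt = 0). The vitamin C and carbohydrate requirements are met with equality.
That vertex is x1 = 0.8367, x4 = 1.449.
Total cost: 0.35·0.8367 + 0.39·1.449 = 0.85796.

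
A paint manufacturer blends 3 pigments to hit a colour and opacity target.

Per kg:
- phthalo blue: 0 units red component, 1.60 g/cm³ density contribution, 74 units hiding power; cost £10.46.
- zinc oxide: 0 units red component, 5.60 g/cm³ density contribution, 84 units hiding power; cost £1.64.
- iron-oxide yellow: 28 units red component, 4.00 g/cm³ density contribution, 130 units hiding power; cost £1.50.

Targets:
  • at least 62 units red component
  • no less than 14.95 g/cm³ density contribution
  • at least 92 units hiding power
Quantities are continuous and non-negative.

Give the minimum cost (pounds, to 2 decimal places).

£5.11

Let x1 = kg of phthalo blue, x2 = kg of zinc oxide, x3 = kg of iron-oxide yellow.
Minimise 10.46x1 + 1.64x2 + 1.5x3 s.t.:
  28x3 ≥ 62   (red component)
  1.6x1 + 5.6x2 + 4x3 ≥ 14.95   (density contribution)
  74x1 + 84x2 + 130x3 ≥ 92   (hiding power)
  x1, x2, x3 ≥ 0.
The minimum-cost mix takes nothing from phthalo blue — only zinc oxide, iron-oxide yellow. The red component and density contribution requirements are met with equality.
So zinc oxide = 1.088 kg, iron-oxide yellow = 2.214 kg.
Hence cost = 1.64·1.088 + 1.5·2.214 = £5.1053.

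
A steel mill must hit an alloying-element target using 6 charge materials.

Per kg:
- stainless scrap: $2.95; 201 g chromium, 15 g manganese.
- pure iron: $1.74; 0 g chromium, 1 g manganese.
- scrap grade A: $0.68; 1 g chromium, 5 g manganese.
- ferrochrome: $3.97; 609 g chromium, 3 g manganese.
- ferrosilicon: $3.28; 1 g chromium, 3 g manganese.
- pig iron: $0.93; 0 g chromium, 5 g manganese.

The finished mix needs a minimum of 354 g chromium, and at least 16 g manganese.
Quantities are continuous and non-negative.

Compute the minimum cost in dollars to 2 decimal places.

Let x1 = kg of stainless scrap, x2 = kg of pure iron, x3 = kg of scrap grade A, x4 = kg of ferrochrome, x5 = kg of ferrosilicon, x6 = kg of pig iron.
Minimise 2.95x1 + 1.74x2 + 0.68x3 + 3.97x4 + 3.28x5 + 0.93x6 subject to:
  201x1 + 1x3 + 609x4 + 1x5 ≥ 354   (chromium)
  15x1 + 1x2 + 5x3 + 3x4 + 3x5 + 5x6 ≥ 16   (manganese)
  x1, x2, x3, x4, x5, x6 ≥ 0.
The optimal basis is {stainless scrap, ferrochrome}; pure iron, scrap grade A, ferrosilicon, pig iron drop out. The chromium and manganese requirements are met with equality.
Optimal quantities: stainless scrap = 1.018 kg, ferrochrome = 0.2454 kg.
Total cost: 2.95·1.018 + 3.97·0.2454 = 3.9773.

$3.98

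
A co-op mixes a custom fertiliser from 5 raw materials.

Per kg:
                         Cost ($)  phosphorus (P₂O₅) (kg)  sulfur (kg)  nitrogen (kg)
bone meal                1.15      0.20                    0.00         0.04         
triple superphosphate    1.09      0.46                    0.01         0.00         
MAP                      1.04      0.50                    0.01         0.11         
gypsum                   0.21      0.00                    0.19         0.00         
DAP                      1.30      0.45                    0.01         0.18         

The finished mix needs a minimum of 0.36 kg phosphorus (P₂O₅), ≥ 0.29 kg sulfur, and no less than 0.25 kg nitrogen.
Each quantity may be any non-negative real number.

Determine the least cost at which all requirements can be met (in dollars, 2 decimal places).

This is a linear program. Let x1 = kg of bone meal, x2 = kg of triple superphosphate, x3 = kg of MAP, x4 = kg of gypsum, x5 = kg of DAP.
Minimise 1.15x1 + 1.09x2 + 1.04x3 + 0.21x4 + 1.3x5 subject to:
  0.2x1 + 0.46x2 + 0.5x3 + 0.45x5 ≥ 0.36   (phosphorus (P₂O₅))
  0.01x2 + 0.01x3 + 0.19x4 + 0.01x5 ≥ 0.29   (sulfur)
  0.04x1 + 0.11x3 + 0.18x5 ≥ 0.25   (nitrogen)
  x1, x2, x3, x4, x5 ≥ 0.
The minimum-cost mix takes nothing from bone meal, triple superphosphate, MAP — only gypsum, DAP. There the sulfur and nitrogen constraints are tight.
Optimal quantities: gypsum = 1.453 kg, DAP = 1.389 kg.
Hence cost = 0.21·1.453 + 1.3·1.389 = $2.1108.

$2.11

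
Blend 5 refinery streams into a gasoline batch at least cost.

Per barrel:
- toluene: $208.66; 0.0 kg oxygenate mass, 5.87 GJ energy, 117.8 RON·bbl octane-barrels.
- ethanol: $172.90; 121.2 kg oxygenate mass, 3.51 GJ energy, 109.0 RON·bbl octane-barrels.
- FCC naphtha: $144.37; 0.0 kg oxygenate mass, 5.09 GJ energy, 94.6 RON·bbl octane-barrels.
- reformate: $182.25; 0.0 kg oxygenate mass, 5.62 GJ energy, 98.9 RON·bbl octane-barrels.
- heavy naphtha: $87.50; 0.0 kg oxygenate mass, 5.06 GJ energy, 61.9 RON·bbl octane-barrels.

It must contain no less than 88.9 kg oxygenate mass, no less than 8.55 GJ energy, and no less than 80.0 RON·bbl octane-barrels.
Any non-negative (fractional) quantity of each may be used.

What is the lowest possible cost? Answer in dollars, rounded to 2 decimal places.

$230.15

Let x1 = barrels of toluene, x2 = barrels of ethanol, x3 = barrels of FCC naphtha, x4 = barrels of reformate, x5 = barrels of heavy naphtha.
Minimize 208.66x1 + 172.9x2 + 144.37x3 + 182.25x4 + 87.5x5 subject to:
  121.2x2 ≥ 88.9   (oxygenate mass)
  5.87x1 + 3.51x2 + 5.09x3 + 5.62x4 + 5.06x5 ≥ 8.55   (energy)
  117.8x1 + 109x2 + 94.6x3 + 98.9x4 + 61.9x5 ≥ 80   (octane-barrels)
  x1, x2, x3, x4, x5 ≥ 0.
At the optimum only ethanol, heavy naphtha are positive (toluene, FCC naphtha, reformate = 0). There the oxygenate mass and energy constraints are tight.
So ethanol = 0.7335 barrels, heavy naphtha = 1.1809 barrels.
Total cost: 172.9·0.7335 + 87.5·1.1809 = 230.1509.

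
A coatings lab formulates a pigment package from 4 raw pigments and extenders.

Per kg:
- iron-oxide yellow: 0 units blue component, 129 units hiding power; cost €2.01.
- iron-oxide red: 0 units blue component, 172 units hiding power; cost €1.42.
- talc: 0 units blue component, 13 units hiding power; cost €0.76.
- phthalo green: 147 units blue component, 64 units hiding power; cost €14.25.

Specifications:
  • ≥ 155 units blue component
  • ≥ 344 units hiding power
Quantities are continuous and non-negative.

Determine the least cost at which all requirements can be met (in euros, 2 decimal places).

Let x1 = kg of iron-oxide yellow, x2 = kg of iron-oxide red, x3 = kg of talc, x4 = kg of phthalo green.
Minimize 2.01x1 + 1.42x2 + 0.76x3 + 14.25x4 subject to:
  147x4 ≥ 155   (blue component)
  129x1 + 172x2 + 13x3 + 64x4 ≥ 344   (hiding power)
  x1, x2, x3, x4 ≥ 0.
The optimal basis is {iron-oxide red, phthalo green}; iron-oxide yellow, talc drop out. Binding constraints: blue component and hiding power.
That vertex is x2 = 1.6077, x4 = 1.0544.
Objective = 1.42·1.6077 + 14.25·1.0544 = 17.3081.

€17.31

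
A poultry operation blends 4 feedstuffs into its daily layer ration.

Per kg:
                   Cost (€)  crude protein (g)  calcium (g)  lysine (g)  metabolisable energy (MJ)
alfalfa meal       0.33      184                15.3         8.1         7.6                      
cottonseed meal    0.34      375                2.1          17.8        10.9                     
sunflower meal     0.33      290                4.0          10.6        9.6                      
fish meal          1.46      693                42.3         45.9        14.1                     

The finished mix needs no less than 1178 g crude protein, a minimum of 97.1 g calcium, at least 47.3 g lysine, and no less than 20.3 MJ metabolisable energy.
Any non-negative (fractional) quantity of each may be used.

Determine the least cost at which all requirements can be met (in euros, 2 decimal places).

Treat it as an LP. Let x1 = kg of alfalfa meal, x2 = kg of cottonseed meal, x3 = kg of sunflower meal, x4 = kg of fish meal.
Minimize 0.33x1 + 0.34x2 + 0.33x3 + 1.46x4 with:
  184x1 + 375x2 + 290x3 + 693x4 ≥ 1178   (crude protein)
  15.3x1 + 2.1x2 + 4x3 + 42.3x4 ≥ 97.1   (calcium)
  8.1x1 + 17.8x2 + 10.6x3 + 45.9x4 ≥ 47.3   (lysine)
  7.6x1 + 10.9x2 + 9.6x3 + 14.1x4 ≥ 20.3   (metabolisable energy)
  x1, x2, x3, x4 ≥ 0.
The minimum-cost mix takes nothing from sunflower meal, fish meal — only alfalfa meal, cottonseed meal. There the crude protein and calcium constraints are tight.
Solving gives x1 = 6.342, x2 = 0.02934.
Total cost: 0.33·6.342 + 0.34·0.02934 = 2.1028.

€2.10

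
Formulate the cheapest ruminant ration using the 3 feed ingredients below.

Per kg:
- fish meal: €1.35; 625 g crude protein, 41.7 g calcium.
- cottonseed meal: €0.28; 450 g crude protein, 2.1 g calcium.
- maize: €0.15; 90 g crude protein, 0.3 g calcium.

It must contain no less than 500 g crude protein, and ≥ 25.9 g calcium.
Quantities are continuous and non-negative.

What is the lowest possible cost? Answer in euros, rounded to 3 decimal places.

Treat it as an LP. Let x1 = kg of fish meal, x2 = kg of cottonseed meal, x3 = kg of maize.
min 1.35x1 + 0.28x2 + 0.15x3 with:
  625x1 + 450x2 + 90x3 ≥ 500   (crude protein)
  41.7x1 + 2.1x2 + 0.3x3 ≥ 25.9   (calcium)
  x1, x2, x3 ≥ 0.
The cheapest feasible vertex uses only fish meal, cottonseed meal; maize is not used. Binding constraints: crude protein and calcium.
Optimal quantities: fish meal = 0.6076 kg, cottonseed meal = 0.2672 kg.
Objective = 1.35·0.6076 + 0.28·0.2672 = 0.89508.

€0.895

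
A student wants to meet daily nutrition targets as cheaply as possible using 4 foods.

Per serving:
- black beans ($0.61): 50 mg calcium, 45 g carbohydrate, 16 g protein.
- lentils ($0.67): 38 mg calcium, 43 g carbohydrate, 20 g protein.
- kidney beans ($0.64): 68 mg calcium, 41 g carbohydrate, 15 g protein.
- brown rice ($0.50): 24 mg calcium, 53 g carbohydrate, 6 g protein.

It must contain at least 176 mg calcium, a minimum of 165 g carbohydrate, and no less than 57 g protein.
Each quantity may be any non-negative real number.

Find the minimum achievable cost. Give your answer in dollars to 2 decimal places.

$2.21

Let x1 = servings of black beans, x2 = servings of lentils, x3 = servings of kidney beans, x4 = servings of brown rice.
Minimise 0.61x1 + 0.67x2 + 0.64x3 + 0.5x4 s.t.:
  50x1 + 38x2 + 68x3 + 24x4 ≥ 176   (calcium)
  45x1 + 43x2 + 41x3 + 53x4 ≥ 165   (carbohydrate)
  16x1 + 20x2 + 15x3 + 6x4 ≥ 57   (protein)
  x1, x2, x3, x4 ≥ 0.
The cheapest feasible vertex uses only black beans, brown rice; lentils, kidney beans are not used. The carbohydrate and protein requirements are met with equality.
Optimal quantities: black beans = 3.514 servings, brown rice = 0.1298 servings.
Objective = 0.61·3.514 + 0.5·0.1298 = 2.2084.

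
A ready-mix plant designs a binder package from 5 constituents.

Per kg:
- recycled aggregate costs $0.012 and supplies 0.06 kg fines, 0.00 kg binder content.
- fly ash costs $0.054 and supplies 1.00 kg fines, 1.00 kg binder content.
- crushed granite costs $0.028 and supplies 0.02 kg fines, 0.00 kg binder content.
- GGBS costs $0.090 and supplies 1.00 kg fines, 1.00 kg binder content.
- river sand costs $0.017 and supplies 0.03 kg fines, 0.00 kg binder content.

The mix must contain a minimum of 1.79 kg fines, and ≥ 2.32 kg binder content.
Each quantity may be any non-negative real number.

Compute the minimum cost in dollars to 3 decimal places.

$0.125

Treat it as an LP. Let x1 = kg of recycled aggregate, x2 = kg of fly ash, x3 = kg of crushed granite, x4 = kg of GGBS, x5 = kg of river sand.
min 0.012x1 + 0.054x2 + 0.028x3 + 0.09x4 + 0.017x5 subject to:
  0.06x1 + 1x2 + 0.02x3 + 1x4 + 0.03x5 ≥ 1.79   (fines)
  1x2 + 1x4 ≥ 2.32   (binder content)
  x1, x2, x3, x4, x5 ≥ 0.
At the optimum only fly ash is positive (recycled aggregate, crushed granite, GGBS, river sand = 0). Binding constraint: binder content.
Solving gives x2 = 2.32.
Total cost: 0.054·2.32 = 0.12528.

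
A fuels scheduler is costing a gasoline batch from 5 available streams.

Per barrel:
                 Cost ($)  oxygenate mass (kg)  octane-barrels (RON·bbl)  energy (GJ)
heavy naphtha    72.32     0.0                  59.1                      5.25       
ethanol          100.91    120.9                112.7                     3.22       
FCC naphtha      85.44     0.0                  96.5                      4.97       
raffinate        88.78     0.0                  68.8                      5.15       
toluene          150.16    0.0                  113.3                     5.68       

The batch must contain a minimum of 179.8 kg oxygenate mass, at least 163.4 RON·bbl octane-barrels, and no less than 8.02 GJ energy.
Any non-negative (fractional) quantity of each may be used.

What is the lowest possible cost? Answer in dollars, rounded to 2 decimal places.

$194.58

Let x1 = barrels of heavy naphtha, x2 = barrels of ethanol, x3 = barrels of FCC naphtha, x4 = barrels of raffinate, x5 = barrels of toluene.
Minimize 72.32x1 + 100.91x2 + 85.44x3 + 88.78x4 + 150.16x5 with:
  120.9x2 ≥ 179.8   (oxygenate mass)
  59.1x1 + 112.7x2 + 96.5x3 + 68.8x4 + 113.3x5 ≥ 163.4   (octane-barrels)
  5.25x1 + 3.22x2 + 4.97x3 + 5.15x4 + 5.68x5 ≥ 8.02   (energy)
  x1, x2, x3, x4, x5 ≥ 0.
The optimal basis is {heavy naphtha, ethanol}; FCC naphtha, raffinate, toluene drop out. Binding constraints: oxygenate mass and energy.
Solving gives x1 = 0.61548, x2 = 1.4872.
Hence cost = 72.32·0.61548 + 100.91·1.4872 = $194.5849.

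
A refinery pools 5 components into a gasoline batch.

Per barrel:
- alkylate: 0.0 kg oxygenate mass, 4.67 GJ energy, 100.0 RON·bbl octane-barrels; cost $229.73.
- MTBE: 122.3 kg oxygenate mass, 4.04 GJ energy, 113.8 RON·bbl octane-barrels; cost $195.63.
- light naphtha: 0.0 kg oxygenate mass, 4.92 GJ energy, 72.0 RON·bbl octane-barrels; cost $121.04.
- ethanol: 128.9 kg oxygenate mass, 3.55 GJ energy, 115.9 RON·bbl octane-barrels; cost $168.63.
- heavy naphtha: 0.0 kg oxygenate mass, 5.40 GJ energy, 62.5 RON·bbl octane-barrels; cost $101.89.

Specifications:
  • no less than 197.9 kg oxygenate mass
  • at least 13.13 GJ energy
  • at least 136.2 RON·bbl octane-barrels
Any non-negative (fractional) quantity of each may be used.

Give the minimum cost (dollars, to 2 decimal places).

$403.80

Treat it as an LP. Let x1 = barrels of alkylate, x2 = barrels of MTBE, x3 = barrels of light naphtha, x4 = barrels of ethanol, x5 = barrels of heavy naphtha.
min 229.73x1 + 195.63x2 + 121.04x3 + 168.63x4 + 101.89x5 subject to:
  122.3x2 + 128.9x4 ≥ 197.9   (oxygenate mass)
  4.67x1 + 4.04x2 + 4.92x3 + 3.55x4 + 5.4x5 ≥ 13.13   (energy)
  100x1 + 113.8x2 + 72x3 + 115.9x4 + 62.5x5 ≥ 136.2   (octane-barrels)
  x1, x2, x3, x4, x5 ≥ 0.
At the optimum only ethanol, heavy naphtha are positive (alkylate, MTBE, light naphtha = 0). Binding constraints: oxygenate mass and energy.
Optimal quantities: ethanol = 1.5353 barrels, heavy naphtha = 1.42216 barrels.
Cost = 168.63·1.5353 + 101.89·1.42216 = 403.8015.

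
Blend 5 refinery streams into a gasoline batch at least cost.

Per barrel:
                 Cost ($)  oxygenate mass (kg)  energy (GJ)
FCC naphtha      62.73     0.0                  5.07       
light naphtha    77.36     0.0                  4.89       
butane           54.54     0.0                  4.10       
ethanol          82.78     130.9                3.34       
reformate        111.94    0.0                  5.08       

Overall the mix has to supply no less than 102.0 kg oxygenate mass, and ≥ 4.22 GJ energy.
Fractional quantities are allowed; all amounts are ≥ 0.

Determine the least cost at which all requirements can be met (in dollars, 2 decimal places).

Let x1 = barrels of FCC naphtha, x2 = barrels of light naphtha, x3 = barrels of butane, x4 = barrels of ethanol, x5 = barrels of reformate.
Minimize 62.73x1 + 77.36x2 + 54.54x3 + 82.78x4 + 111.94x5 with:
  130.9x4 ≥ 102   (oxygenate mass)
  5.07x1 + 4.89x2 + 4.1x3 + 3.34x4 + 5.08x5 ≥ 4.22   (energy)
  x1, x2, x3, x4, x5 ≥ 0.
The optimal basis is {FCC naphtha, ethanol}; light naphtha, butane, reformate drop out. There the oxygenate mass and energy constraints are tight.
Optimal quantities: FCC naphtha = 0.31901 barrels, ethanol = 0.77922 barrels.
Hence cost = 62.73·0.31901 + 82.78·0.77922 = $84.5153.

$84.52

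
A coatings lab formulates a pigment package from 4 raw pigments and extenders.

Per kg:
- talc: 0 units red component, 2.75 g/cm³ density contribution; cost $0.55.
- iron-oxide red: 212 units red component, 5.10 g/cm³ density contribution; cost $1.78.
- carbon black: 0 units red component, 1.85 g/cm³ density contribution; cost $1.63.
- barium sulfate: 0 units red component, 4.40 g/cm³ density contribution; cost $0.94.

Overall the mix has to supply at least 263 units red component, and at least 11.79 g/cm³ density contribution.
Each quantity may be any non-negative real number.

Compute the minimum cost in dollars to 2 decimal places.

Let x1 = kg of talc, x2 = kg of iron-oxide red, x3 = kg of carbon black, x4 = kg of barium sulfate.
Minimise 0.55x1 + 1.78x2 + 1.63x3 + 0.94x4 s.t.:
  212x2 ≥ 263   (red component)
  2.75x1 + 5.1x2 + 1.85x3 + 4.4x4 ≥ 11.79   (density contribution)
  x1, x2, x3, x4 ≥ 0.
The optimal basis is {talc, iron-oxide red}; carbon black, barium sulfate drop out. There the red component and density contribution constraints are tight.
So talc = 1.987 kg, iron-oxide red = 1.241 kg.
Total cost: 0.55·1.987 + 1.78·1.241 = 3.3018.

$3.30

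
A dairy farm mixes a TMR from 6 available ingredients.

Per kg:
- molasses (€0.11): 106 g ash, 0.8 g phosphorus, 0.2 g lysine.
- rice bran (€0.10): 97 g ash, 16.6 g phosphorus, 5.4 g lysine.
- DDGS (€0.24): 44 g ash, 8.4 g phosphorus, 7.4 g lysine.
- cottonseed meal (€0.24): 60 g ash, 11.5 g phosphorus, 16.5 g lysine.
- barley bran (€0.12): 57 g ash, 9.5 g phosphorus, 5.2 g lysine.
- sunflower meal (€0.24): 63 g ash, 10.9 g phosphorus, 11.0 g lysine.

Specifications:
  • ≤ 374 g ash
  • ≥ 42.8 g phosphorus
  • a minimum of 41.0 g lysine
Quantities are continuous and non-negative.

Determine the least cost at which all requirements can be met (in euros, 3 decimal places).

€0.620

Let x1 = kg of molasses, x2 = kg of rice bran, x3 = kg of DDGS, x4 = kg of cottonseed meal, x5 = kg of barley bran, x6 = kg of sunflower meal.
Minimize 0.11x1 + 0.1x2 + 0.24x3 + 0.24x4 + 0.12x5 + 0.24x6 s.t.:
  106x1 + 97x2 + 44x3 + 60x4 + 57x5 + 63x6 ≤ 374   (ash)
  0.8x1 + 16.6x2 + 8.4x3 + 11.5x4 + 9.5x5 + 10.9x6 ≥ 42.8   (phosphorus)
  0.2x1 + 5.4x2 + 7.4x3 + 16.5x4 + 5.2x5 + 11x6 ≥ 41   (lysine)
  x1, x2, x3, x4, x5, x6 ≥ 0.
The optimal basis is {rice bran, cottonseed meal}; molasses, DDGS, barley bran, sunflower meal drop out. The phosphorus and lysine requirements are met with equality.
Optimal quantities: rice bran = 1.108 kg, cottonseed meal = 2.122 kg.
Total cost: 0.1·1.108 + 0.24·2.122 = 0.62008.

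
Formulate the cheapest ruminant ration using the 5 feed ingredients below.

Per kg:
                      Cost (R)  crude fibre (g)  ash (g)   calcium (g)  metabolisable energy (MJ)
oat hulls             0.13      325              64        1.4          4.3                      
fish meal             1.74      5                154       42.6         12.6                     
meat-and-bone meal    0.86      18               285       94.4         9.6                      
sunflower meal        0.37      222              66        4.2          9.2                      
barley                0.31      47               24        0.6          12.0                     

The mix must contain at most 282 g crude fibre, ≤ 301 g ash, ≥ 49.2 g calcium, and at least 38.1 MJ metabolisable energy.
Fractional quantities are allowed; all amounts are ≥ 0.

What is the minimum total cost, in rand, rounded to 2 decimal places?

Let x1 = kg of oat hulls, x2 = kg of fish meal, x3 = kg of meat-and-bone meal, x4 = kg of sunflower meal, x5 = kg of barley.
Minimize 0.13x1 + 1.74x2 + 0.86x3 + 0.37x4 + 0.31x5 s.t.:
  325x1 + 5x2 + 18x3 + 222x4 + 47x5 ≤ 282   (crude fibre)
  64x1 + 154x2 + 285x3 + 66x4 + 24x5 ≤ 301   (ash)
  1.4x1 + 42.6x2 + 94.4x3 + 4.2x4 + 0.6x5 ≥ 49.2   (calcium)
  4.3x1 + 12.6x2 + 9.6x3 + 9.2x4 + 12x5 ≥ 38.1   (metabolisable energy)
  x1, x2, x3, x4, x5 ≥ 0.
The minimum-cost mix takes nothing from oat hulls, fish meal, sunflower meal — only meat-and-bone meal, barley. Binding constraints: calcium and metabolisable energy.
Optimal quantities: meat-and-bone meal = 0.5036 kg, barley = 2.772 kg.
Total cost: 0.86·0.5036 + 0.31·2.772 = 1.2924.

R1.29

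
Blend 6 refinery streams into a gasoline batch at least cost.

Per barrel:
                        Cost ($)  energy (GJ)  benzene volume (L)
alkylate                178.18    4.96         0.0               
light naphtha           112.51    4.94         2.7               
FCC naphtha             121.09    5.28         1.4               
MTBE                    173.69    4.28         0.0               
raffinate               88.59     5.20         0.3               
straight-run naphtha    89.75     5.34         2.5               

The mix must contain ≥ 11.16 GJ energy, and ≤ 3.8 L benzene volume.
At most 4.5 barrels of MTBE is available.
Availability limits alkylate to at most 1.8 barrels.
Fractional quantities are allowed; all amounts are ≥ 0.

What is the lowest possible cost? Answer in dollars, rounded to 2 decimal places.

$188.36

Let x1 = barrels of alkylate, x2 = barrels of light naphtha, x3 = barrels of FCC naphtha, x4 = barrels of MTBE, x5 = barrels of raffinate, x6 = barrels of straight-run naphtha.
min 178.18x1 + 112.51x2 + 121.09x3 + 173.69x4 + 88.59x5 + 89.75x6 s.t.:
  4.96x1 + 4.94x2 + 5.28x3 + 4.28x4 + 5.2x5 + 5.34x6 ≥ 11.16   (energy)
  2.7x2 + 1.4x3 + 0.3x5 + 2.5x6 ≤ 3.8   (benzene volume)
  x4 ≤ 4.5
  x1 ≤ 1.8
  x1, x2, x3, x4, x5, x6 ≥ 0.
The optimal basis is {raffinate, straight-run naphtha}; alkylate, light naphtha, FCC naphtha, MTBE drop out. Binding constraints: energy and benzene volume.
Optimal quantities: raffinate = 0.66749 barrels, straight-run naphtha = 1.4399 barrels.
Total cost: 88.59·0.66749 + 89.75·1.4399 = 188.3640.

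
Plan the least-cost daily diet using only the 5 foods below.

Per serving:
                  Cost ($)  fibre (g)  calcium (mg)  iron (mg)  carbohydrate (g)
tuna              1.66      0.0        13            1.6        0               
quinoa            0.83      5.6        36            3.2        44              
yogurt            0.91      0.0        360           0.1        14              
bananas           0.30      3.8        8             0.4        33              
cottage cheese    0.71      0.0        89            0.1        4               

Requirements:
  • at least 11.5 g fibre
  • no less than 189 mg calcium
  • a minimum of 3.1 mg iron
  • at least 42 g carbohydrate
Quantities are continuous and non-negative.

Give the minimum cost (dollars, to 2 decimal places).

This is a linear program. Let x1 = servings of tuna, x2 = servings of quinoa, x3 = servings of yogurt, x4 = servings of bananas, x5 = servings of cottage cheese.
Minimise 1.66x1 + 0.83x2 + 0.91x3 + 0.3x4 + 0.71x5 with:
  5.6x2 + 3.8x4 ≥ 11.5   (fibre)
  13x1 + 36x2 + 360x3 + 8x4 + 89x5 ≥ 189   (calcium)
  1.6x1 + 3.2x2 + 0.1x3 + 0.4x4 + 0.1x5 ≥ 3.1   (iron)
  44x2 + 14x3 + 33x4 + 4x5 ≥ 42   (carbohydrate)
  x1, x2, x3, x4, x5 ≥ 0.
The optimal basis is {quinoa, yogurt, bananas}; tuna, cottage cheese drop out. There the fibre, calcium, iron constraints are tight.
That vertex is x2 = 0.7081, x3 = 0.4101, x4 = 1.983.
Hence cost = 0.83·0.7081 + 0.91·0.4101 + 0.3·1.983 = $1.5558.

$1.56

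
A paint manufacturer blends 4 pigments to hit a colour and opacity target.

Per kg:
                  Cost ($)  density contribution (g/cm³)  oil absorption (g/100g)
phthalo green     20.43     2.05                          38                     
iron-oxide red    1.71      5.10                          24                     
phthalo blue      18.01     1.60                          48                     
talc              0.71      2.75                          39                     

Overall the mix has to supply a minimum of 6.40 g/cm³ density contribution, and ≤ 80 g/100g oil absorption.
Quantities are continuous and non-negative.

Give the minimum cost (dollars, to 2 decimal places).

$1.74

Let x1 = kg of phthalo green, x2 = kg of iron-oxide red, x3 = kg of phthalo blue, x4 = kg of talc.
min 20.43x1 + 1.71x2 + 18.01x3 + 0.71x4 s.t.:
  2.05x1 + 5.1x2 + 1.6x3 + 2.75x4 ≥ 6.4   (density contribution)
  38x1 + 24x2 + 48x3 + 39x4 ≤ 80   (oil absorption)
  x1, x2, x3, x4 ≥ 0.
At the optimum only iron-oxide red, talc are positive (phthalo green, phthalo blue = 0). Binding constraints: density contribution and oil absorption.
So iron-oxide red = 0.2227 kg, talc = 1.914 kg.
Objective = 1.71·0.2227 + 0.71·1.914 = 1.7398.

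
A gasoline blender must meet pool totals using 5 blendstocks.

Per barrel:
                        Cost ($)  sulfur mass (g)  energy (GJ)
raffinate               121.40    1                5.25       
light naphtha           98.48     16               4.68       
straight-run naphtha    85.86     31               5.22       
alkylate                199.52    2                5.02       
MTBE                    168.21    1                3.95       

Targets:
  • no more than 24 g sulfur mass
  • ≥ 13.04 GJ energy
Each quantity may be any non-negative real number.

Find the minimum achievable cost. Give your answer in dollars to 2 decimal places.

$276.55

Let x1 = barrels of raffinate, x2 = barrels of light naphtha, x3 = barrels of straight-run naphtha, x4 = barrels of alkylate, x5 = barrels of MTBE.
Minimise 121.4x1 + 98.48x2 + 85.86x3 + 199.52x4 + 168.21x5 with:
  1x1 + 16x2 + 31x3 + 2x4 + 1x5 ≤ 24   (sulfur mass)
  5.25x1 + 4.68x2 + 5.22x3 + 5.02x4 + 3.95x5 ≥ 13.04   (energy)
  x1, x2, x3, x4, x5 ≥ 0.
The optimal basis is {raffinate, straight-run naphtha}; light naphtha, alkylate, MTBE drop out. Binding constraints: sulfur mass and energy.
Optimal quantities: raffinate = 1.77084 barrels, straight-run naphtha = 0.71707 barrels.
Total cost: 121.4·1.77084 + 85.86·0.71707 = 276.5476.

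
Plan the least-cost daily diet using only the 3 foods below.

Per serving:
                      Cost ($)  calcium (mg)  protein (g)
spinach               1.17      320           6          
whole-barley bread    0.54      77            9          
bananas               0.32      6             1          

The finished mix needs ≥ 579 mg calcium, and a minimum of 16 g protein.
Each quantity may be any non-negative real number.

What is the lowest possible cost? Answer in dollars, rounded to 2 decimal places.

$2.29

Treat it as an LP. Let x1 = servings of spinach, x2 = servings of whole-barley bread, x3 = servings of bananas.
min 1.17x1 + 0.54x2 + 0.32x3 subject to:
  320x1 + 77x2 + 6x3 ≥ 579   (calcium)
  6x1 + 9x2 + 1x3 ≥ 16   (protein)
  x1, x2, x3 ≥ 0.
The optimal basis is {spinach, whole-barley bread}; bananas drops out. The calcium and protein requirements are met with equality.
That vertex is x1 = 1.646, x2 = 0.6807.
Total cost: 1.17·1.646 + 0.54·0.6807 = 2.2934.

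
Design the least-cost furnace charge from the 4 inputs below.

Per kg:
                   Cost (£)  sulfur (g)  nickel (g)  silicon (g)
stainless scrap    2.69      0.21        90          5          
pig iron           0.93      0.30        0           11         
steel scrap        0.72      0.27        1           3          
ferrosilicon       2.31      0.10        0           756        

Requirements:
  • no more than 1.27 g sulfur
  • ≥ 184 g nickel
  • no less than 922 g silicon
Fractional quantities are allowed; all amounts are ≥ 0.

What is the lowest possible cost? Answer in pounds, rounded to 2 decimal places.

Set it up as a linear program. Let x1 = kg of stainless scrap, x2 = kg of pig iron, x3 = kg of steel scrap, x4 = kg of ferrosilicon.
Minimize 2.69x1 + 0.93x2 + 0.72x3 + 2.31x4 s.t.:
  0.21x1 + 0.3x2 + 0.27x3 + 0.1x4 ≤ 1.27   (sulfur)
  90x1 + 1x3 ≥ 184   (nickel)
  5x1 + 11x2 + 3x3 + 756x4 ≥ 922   (silicon)
  x1, x2, x3, x4 ≥ 0.
The optimal basis is {stainless scrap, ferrosilicon}; pig iron, steel scrap drop out. Binding constraints: nickel and silicon.
Solving gives x1 = 2.0444, x4 = 1.2061.
Total cost: 2.69·2.0444 + 2.31·1.2061 = 8.2855.

£8.29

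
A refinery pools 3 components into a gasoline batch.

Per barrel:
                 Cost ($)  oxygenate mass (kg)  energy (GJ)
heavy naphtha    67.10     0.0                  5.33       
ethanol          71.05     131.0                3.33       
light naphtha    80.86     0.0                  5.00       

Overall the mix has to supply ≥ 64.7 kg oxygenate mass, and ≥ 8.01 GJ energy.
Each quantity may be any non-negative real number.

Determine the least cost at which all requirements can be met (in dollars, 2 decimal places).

$115.23

Let x1 = barrels of heavy naphtha, x2 = barrels of ethanol, x3 = barrels of light naphtha.
Minimise 67.1x1 + 71.05x2 + 80.86x3 s.t.:
  131x2 ≥ 64.7   (oxygenate mass)
  5.33x1 + 3.33x2 + 5x3 ≥ 8.01   (energy)
  x1, x2, x3 ≥ 0.
The optimal basis is {heavy naphtha, ethanol}; light naphtha drops out. Binding constraints: oxygenate mass and energy.
That vertex is x1 = 1.19425, x2 = 0.493893.
Cost = 67.1·1.19425 + 71.05·0.493893 = 115.2253.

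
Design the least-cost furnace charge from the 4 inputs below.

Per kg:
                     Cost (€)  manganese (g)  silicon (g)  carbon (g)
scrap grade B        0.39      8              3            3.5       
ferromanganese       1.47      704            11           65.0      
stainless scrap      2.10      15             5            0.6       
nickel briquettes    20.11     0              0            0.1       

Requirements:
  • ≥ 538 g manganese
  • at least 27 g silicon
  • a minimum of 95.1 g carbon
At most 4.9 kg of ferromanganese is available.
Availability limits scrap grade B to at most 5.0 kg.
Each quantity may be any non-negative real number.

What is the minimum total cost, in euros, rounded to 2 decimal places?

€3.56

Let x1 = kg of scrap grade B, x2 = kg of ferromanganese, x3 = kg of stainless scrap, x4 = kg of nickel briquettes.
Minimize 0.39x1 + 1.47x2 + 2.1x3 + 20.11x4 with:
  8x1 + 704x2 + 15x3 ≥ 538   (manganese)
  3x1 + 11x2 + 5x3 ≥ 27   (silicon)
  3.5x1 + 65x2 + 0.6x3 + 0.1x4 ≥ 95.1   (carbon)
  x2 ≤ 4.9
  x1 ≤ 5
  x1, x2, x3, x4 ≥ 0.
The cheapest feasible vertex uses only scrap grade B, ferromanganese; stainless scrap, nickel briquettes are not used. Binding constraints: silicon and carbon.
So scrap grade B = 4.53 kg, ferromanganese = 1.219 kg.
Objective = 0.39·4.53 + 1.47·1.219 = 3.5586.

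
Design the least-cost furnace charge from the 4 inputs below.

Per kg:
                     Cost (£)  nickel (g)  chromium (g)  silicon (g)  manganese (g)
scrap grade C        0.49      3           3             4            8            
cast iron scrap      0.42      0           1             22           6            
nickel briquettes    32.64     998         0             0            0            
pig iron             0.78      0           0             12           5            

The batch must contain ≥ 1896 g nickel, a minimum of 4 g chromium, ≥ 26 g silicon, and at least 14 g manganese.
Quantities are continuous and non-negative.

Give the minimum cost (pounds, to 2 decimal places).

£62.82

Treat it as an LP. Let x1 = kg of scrap grade C, x2 = kg of cast iron scrap, x3 = kg of nickel briquettes, x4 = kg of pig iron.
min 0.49x1 + 0.42x2 + 32.64x3 + 0.78x4 with:
  3x1 + 998x3 ≥ 1896   (nickel)
  3x1 + 1x2 ≥ 4   (chromium)
  4x1 + 22x2 + 12x4 ≥ 26   (silicon)
  8x1 + 6x2 + 5x4 ≥ 14   (manganese)
  x1, x2, x3, x4 ≥ 0.
The minimum-cost mix takes nothing from pig iron — only scrap grade C, cast iron scrap, nickel briquettes. There the nickel, chromium, silicon, manganese constraints are tight.
Optimal quantities: scrap grade C = 1 kg, cast iron scrap = 1 kg, nickel briquettes = 1.8968 kg.
Cost = 0.49·1 + 0.42·1 + 32.64·1.8968 = 62.8216.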